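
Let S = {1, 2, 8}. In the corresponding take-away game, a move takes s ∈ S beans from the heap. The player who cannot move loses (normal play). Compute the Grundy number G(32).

2

n :  0  1  2  3  4  5  6  7  8  9 10 11 12 13 14 15 16 17 18 19 20 21 22 23 24 25 26 27 28 29 30 31 32
G :  0  1  2  0  1  2  0  1  2  0  1  2  0  1  2  0  1  2  0  1  2  0  1  2  0  1  2  0  1  2  0  1  2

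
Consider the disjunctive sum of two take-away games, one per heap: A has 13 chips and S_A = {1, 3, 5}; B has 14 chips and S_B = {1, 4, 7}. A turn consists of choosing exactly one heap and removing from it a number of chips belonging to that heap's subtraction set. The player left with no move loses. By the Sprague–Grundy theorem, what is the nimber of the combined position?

Heap A, S = {1, 3, 5}:
n :  0  1  2  3  4  5  6  7  8  9 10 11 12 13
G :  0  1  0  1  0  1  0  1  0  1  0  1  0  1
G_A(13) = 1.
Heap B, S = {1, 4, 7}:
n :  0  1  2  3  4  5  6  7  8  9 10 11 12 13 14
G :  0  1  0  1  2  0  1  2  0  1  0  1  2  0  1
G_B(14) = 1.
Combined Grundy value = 1 ⊕ 1 = 0.

0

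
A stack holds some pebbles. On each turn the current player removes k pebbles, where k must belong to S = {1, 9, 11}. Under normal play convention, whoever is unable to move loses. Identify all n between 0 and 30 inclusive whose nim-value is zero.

0, 2, 4, 6, 8, 10, 12, 14, 16, 18, 20, 22, 24, 26, 28, 30

G(0) = 0
G(1) = mex{0} = 1
G(2) = mex{1} = 0
G(3) = mex{0} = 1
G(4) = mex{1} = 0
G(5) = mex{0} = 1
G(6) = mex{1} = 0
G(7) = mex{0} = 1
G(8) = mex{1} = 0
G(9) = mex{0,0} = 1
G(10) = mex{1,1} = 0
G(11) = mex{0,0,0} = 1
G(12) = mex{1,1,1} = 0
G(13) = mex{0,0,0} = 1
G(14) = mex{1,1,1} = 0
G(15) = mex{0,0,0} = 1
G(16) = mex{1,1,1} = 0
G(17) = mex{0,0,0} = 1
G(18) = mex{1,1,1} = 0
G(19) = mex{0,0,0} = 1
G(20) = mex{1,1,1} = 0
G(21) = mex{0,0,0} = 1
G(22) = mex{1,1,1} = 0
G(23) = mex{0,0,0} = 1
G(24) = mex{1,1,1} = 0
G(25) = mex{0,0,0} = 1
G(26) = mex{1,1,1} = 0
G(27) = mex{0,0,0} = 1
G(28) = mex{1,1,1} = 0
G(29) = mex{0,0,0} = 1
G(30) = mex{1,1,1} = 0
P-positions are exactly the n with G(n) = 0.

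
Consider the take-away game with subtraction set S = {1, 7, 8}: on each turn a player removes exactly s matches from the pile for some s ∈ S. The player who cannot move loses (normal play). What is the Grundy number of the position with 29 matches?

n :  0  1  2  3  4  5  6  7  8  9 10 11 12 13 14 15 16 17 18 19 20 21 22 23 24 25 26 27 28 29
G :  0  1  0  1  0  1  0  1  2  3  2  3  2  3  2  0  1  0  1  0  1  0  1  2  3  2  3  2  3  2

2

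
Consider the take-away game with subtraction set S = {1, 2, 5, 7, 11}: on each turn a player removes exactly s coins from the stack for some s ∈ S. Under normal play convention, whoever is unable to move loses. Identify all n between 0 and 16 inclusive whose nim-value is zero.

n :  0  1  2  3  4  5  6  7  8  9 10 11 12 13 14 15 16
G :  0  1  2  0  1  2  0  1  2  0  1  2  0  1  2  0  1
P-positions are exactly the n with G(n) = 0.

0, 3, 6, 9, 12, 15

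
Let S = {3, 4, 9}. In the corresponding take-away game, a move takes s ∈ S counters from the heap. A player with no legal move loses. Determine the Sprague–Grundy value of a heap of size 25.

2

G(0) = 0
G(1) = mex{} = 0
G(2) = mex{} = 0
G(3) = mex{0} = 1
G(4) = mex{0,0} = 1
G(5) = mex{0,0} = 1
G(6) = mex{1,0} = 2
G(7) = mex{1,1} = 0
G(8) = mex{1,1} = 0
G(9) = mex{2,1,0} = 3
G(10) = mex{0,2,0} = 1
G(11) = mex{0,0,0} = 1
G(12) = mex{3,0,1} = 2
G(13) = mex{1,3,1} = 0
G(14) = mex{1,1,1} = 0
G(15) = mex{2,1,2} = 0
G(16) = mex{0,2,0} = 1
G(17) = mex{0,0,0} = 1
G(18) = mex{0,0,3} = 1
G(19) = mex{1,0,1} = 2
G(20) = mex{1,1,1} = 0
G(21) = mex{1,1,2} = 0
G(22) = mex{2,1,0} = 3
G(23) = mex{0,2,0} = 1
G(24) = mex{0,0,0} = 1
G(25) = mex{3,0,1} = 2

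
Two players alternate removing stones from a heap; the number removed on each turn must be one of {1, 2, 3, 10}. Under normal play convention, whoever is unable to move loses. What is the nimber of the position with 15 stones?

G(0) = 0
G(1) = mex{0} = 1
G(2) = mex{1,0} = 2
G(3) = mex{2,1,0} = 3
G(4) = mex{3,2,1} = 0
G(5) = mex{0,3,2} = 1
G(6) = mex{1,0,3} = 2
G(7) = mex{2,1,0} = 3
G(8) = mex{3,2,1} = 0
G(9) = mex{0,3,2} = 1
G(10) = mex{1,0,3,0} = 2
G(11) = mex{2,1,0,1} = 3
G(12) = mex{3,2,1,2} = 0
G(13) = mex{0,3,2,3} = 1
G(14) = mex{1,0,3,0} = 2
G(15) = mex{2,1,0,1} = 3

3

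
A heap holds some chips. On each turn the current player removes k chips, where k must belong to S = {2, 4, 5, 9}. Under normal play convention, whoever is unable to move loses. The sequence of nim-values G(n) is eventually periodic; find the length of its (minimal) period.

7

G(0) = 0
G(1) = mex{} = 0
G(2) = mex{0} = 1
G(3) = mex{0} = 1
G(4) = mex{1,0} = 2
G(5) = mex{1,0,0} = 2
G(6) = mex{2,1,0} = 3
G(7) = mex{2,1,1} = 0
G(8) = mex{3,2,1} = 0
G(9) = mex{0,2,2,0} = 1
G(10) = mex{0,3,2,0} = 1
G(11) = mex{1,0,3,1} = 2
G(12) = mex{1,0,0,1} = 2
G(13) = mex{2,1,0,2} = 3
G(14) = mex{2,1,1,2} = 0
G(15) = mex{3,2,1,3} = 0
G(16) = mex{0,2,2,0} = 1
G(17) = mex{0,3,2,0} = 1
G(n+7) = G(n) holds for n = 0,…,8 (a full window of length max(S) = 9), so the sequence is purely periodic with period 7.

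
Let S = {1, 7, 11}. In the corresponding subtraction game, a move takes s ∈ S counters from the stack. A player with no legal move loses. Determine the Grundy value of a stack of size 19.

1

n :  0  1  2  3  4  5  6  7  8  9 10 11 12 13 14 15 16 17 18 19
G :  0  1  0  1  0  1  0  1  0  1  0  1  0  1  0  1  0  1  0  1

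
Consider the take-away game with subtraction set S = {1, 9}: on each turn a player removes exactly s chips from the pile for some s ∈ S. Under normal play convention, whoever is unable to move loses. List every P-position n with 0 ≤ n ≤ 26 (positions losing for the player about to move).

n :  0  1  2  3  4  5  6  7  8  9 10 11 12 13 14 15 16 17 18 19 20 21 22 23 24 25 26
G :  0  1  0  1  0  1  0  1  0  1  0  1  0  1  0  1  0  1  0  1  0  1  0  1  0  1  0
P-positions are exactly the n with G(n) = 0.

0, 2, 4, 6, 8, 10, 12, 14, 16, 18, 20, 22, 24, 26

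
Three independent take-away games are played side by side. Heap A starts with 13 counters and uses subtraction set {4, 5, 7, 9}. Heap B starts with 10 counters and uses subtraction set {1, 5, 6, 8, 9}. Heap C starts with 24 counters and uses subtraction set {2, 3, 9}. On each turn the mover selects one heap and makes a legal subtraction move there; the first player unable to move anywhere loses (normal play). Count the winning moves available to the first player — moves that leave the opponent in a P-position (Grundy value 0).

4

Heap A, S = {4, 5, 7, 9}:
n :  0  1  2  3  4  5  6  7  8  9 10 11 12 13
G :  0  0  0  0  1  1  1  1  2  2  2  2  3  0
G_A(13) = 0.
Heap B, S = {1, 5, 6, 8, 9}:
G(0) = 0
G(1) = mex{0} = 1
G(2) = mex{1} = 0
G(3) = mex{0} = 1
G(4) = mex{1} = 0
G(5) = mex{0,0} = 1
G(6) = mex{1,1,0} = 2
G(7) = mex{2,0,1} = 3
G(8) = mex{3,1,0,0} = 2
G(9) = mex{2,0,1,1,0} = 3
G(10) = mex{3,1,0,0,1} = 2
G_B(10) = 2.
Heap C, S = {2, 3, 9}:
n :  0  1  2  3  4  5  6  7  8  9 10 11 12 13 14 15 16 17 18 19 20 21 22 23 24
G :  0  0  1  1  2  0  0  1  1  2  2  0  0  1  1  2  0  0  1  1  2  2  0  0  1
G_C(24) = 1.
Combined Grundy value = 0 ⊕ 2 ⊕ 1 = 3.
A winning move leaves total XOR = 0, i.e. changes one component's Grundy value g to g ⊕ X where X is the current total.
Heap A: need g' = 0⊕3 = 3. Options: 13−4→G=2, 13−5→G=2, 13−7→G=1, 13−9→G=1. Hits: 0.
Heap B: need g' = 2⊕3 = 1. Options: 10−1→G=3, 10−5→G=1, 10−6→G=0, 10−8→G=0, 10−9→G=1. Hits: 2.
Heap C: need g' = 1⊕3 = 2. Options: 24−2→G=0, 24−3→G=2, 24−9→G=2. Hits: 2.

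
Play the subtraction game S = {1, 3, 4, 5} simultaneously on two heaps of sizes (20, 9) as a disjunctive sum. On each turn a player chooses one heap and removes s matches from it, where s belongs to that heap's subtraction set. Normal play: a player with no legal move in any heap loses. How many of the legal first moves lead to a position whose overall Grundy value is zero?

All heaps use S = {1, 3, 4, 5}:
n :  0  1  2  3  4  5  6  7  8  9 10 11 12 13 14 15 16 17 18 19 20
G :  0  1  0  1  2  3  2  3  0  1  0  1  2  3  2  3  0  1  0  1  2
Heap A: G(20) = 2.
Heap B: G(9) = 1.
Combined Grundy value = 2 ⊕ 1 = 3.
A winning move leaves total XOR = 0, i.e. changes one component's Grundy value g to g ⊕ X where X is the current total.
Heap A: need g' = 2⊕3 = 1. Options: 20−1→G=1, 20−3→G=1, 20−4→G=0, 20−5→G=3. Hits: 2.
Heap B: need g' = 1⊕3 = 2. Options: 9−1→G=0, 9−3→G=2, 9−4→G=3, 9−5→G=2. Hits: 2.

4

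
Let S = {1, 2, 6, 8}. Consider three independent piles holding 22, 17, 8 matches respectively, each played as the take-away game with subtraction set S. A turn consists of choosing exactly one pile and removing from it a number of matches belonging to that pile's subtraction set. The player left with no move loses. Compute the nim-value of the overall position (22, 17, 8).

0

All piles use S = {1, 2, 6, 8}:
G(0) = 0
G(1) = mex{0} = 1
G(2) = mex{1,0} = 2
G(3) = mex{2,1} = 0
G(4) = mex{0,2} = 1
G(5) = mex{1,0} = 2
G(6) = mex{2,1,0} = 3
G(7) = mex{3,2,1} = 0
G(8) = mex{0,3,2,0} = 1
G(9) = mex{1,0,0,1} = 2
G(10) = mex{2,1,1,2} = 0
G(11) = mex{0,2,2,0} = 1
G(12) = mex{1,0,3,1} = 2
G(13) = mex{2,1,0,2} = 3
G(14) = mex{3,2,1,3} = 0
G(15) = mex{0,3,2,0} = 1
G(16) = mex{1,0,0,1} = 2
G(17) = mex{2,1,1,2} = 0
G(18) = mex{0,2,2,0} = 1
G(19) = mex{1,0,3,1} = 2
G(20) = mex{2,1,0,2} = 3
G(21) = mex{3,2,1,3} = 0
G(22) = mex{0,3,2,0} = 1
Pile A: G(22) = 1.
Pile B: G(17) = 0.
Pile C: G(8) = 1.
Combined Grundy value = 1 ⊕ 0 ⊕ 1 = 0.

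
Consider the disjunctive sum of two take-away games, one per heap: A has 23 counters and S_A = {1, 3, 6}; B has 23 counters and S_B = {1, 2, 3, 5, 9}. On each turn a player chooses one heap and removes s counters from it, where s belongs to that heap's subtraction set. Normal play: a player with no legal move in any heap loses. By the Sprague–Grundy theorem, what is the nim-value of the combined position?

Heap A, S = {1, 3, 6}:
n :  0  1  2  3  4  5  6  7  8  9 10 11 12 13 14 15 16 17 18 19 20 21 22 23
G :  0  1  0  1  0  1  2  3  2  0  1  0  1  0  1  2  3  2  0  1  0  1  0  1
G_A(23) = 1.
Heap B, S = {1, 2, 3, 5, 9}:
n :  0  1  2  3  4  5  6  7  8  9 10 11 12 13 14 15 16 17 18 19 20 21 22 23
G :  0  1  2  3  0  1  2  3  0  1  2  3  0  1  2  3  0  1  2  3  0  1  2  3
G_B(23) = 3.
Combined Grundy value = 1 ⊕ 3 = 2.

2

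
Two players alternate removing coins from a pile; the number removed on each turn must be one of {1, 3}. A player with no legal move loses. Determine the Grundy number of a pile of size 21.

n :  0  1  2  3  4  5  6  7  8  9 10 11 12 13 14 15 16 17 18 19 20 21
G :  0  1  0  1  0  1  0  1  0  1  0  1  0  1  0  1  0  1  0  1  0  1

1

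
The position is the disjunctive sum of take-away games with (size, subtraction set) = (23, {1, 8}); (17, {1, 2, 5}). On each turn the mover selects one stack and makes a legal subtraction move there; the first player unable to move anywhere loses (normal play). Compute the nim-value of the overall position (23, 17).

Stack A, S = {1, 8}:
n :  0  1  2  3  4  5  6  7  8  9 10 11 12 13 14 15 16 17 18 19 20 21 22 23
G :  0  1  0  1  0  1  0  1  2  0  1  0  1  0  1  0  1  2  0  1  0  1  0  1
G_A(23) = 1.
Stack B, S = {1, 2, 5}:
G(0) = 0
G(1) = mex{0} = 1
G(2) = mex{1,0} = 2
G(3) = mex{2,1} = 0
G(4) = mex{0,2} = 1
G(5) = mex{1,0,0} = 2
G(6) = mex{2,1,1} = 0
G(7) = mex{0,2,2} = 1
G(8) = mex{1,0,0} = 2
G(9) = mex{2,1,1} = 0
G(10) = mex{0,2,2} = 1
G(11) = mex{1,0,0} = 2
G(12) = mex{2,1,1} = 0
G(13) = mex{0,2,2} = 1
G(14) = mex{1,0,0} = 2
G(15) = mex{2,1,1} = 0
G(16) = mex{0,2,2} = 1
G(17) = mex{1,0,0} = 2
G_B(17) = 2.
Combined Grundy value = 1 ⊕ 2 = 3.

3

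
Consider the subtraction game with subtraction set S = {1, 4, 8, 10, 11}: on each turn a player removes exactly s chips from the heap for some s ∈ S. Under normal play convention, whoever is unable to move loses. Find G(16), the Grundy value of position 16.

G(0) = 0
G(1) = mex{0} = 1
G(2) = mex{1} = 0
G(3) = mex{0} = 1
G(4) = mex{1,0} = 2
G(5) = mex{2,1} = 0
G(6) = mex{0,0} = 1
G(7) = mex{1,1} = 0
G(8) = mex{0,2,0} = 1
G(9) = mex{1,0,1} = 2
G(10) = mex{2,1,0,0} = 3
G(11) = mex{3,0,1,1,0} = 2
G(12) = mex{2,1,2,0,1} = 3
G(13) = mex{3,2,0,1,0} = 4
G(14) = mex{4,3,1,2,1} = 0
G(15) = mex{0,2,0,0,2} = 1
G(16) = mex{1,3,1,1,0} = 2

2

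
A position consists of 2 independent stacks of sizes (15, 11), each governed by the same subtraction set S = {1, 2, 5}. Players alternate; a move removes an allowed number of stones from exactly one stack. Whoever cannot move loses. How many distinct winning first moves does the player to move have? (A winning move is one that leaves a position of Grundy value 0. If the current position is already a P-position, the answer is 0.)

3

All stacks use S = {1, 2, 5}:
G(0) = 0
G(1) = mex{0} = 1
G(2) = mex{1,0} = 2
G(3) = mex{2,1} = 0
G(4) = mex{0,2} = 1
G(5) = mex{1,0,0} = 2
G(6) = mex{2,1,1} = 0
G(7) = mex{0,2,2} = 1
G(8) = mex{1,0,0} = 2
G(9) = mex{2,1,1} = 0
G(10) = mex{0,2,2} = 1
G(11) = mex{1,0,0} = 2
G(12) = mex{2,1,1} = 0
G(13) = mex{0,2,2} = 1
G(14) = mex{1,0,0} = 2
G(15) = mex{2,1,1} = 0
Stack A: G(15) = 0.
Stack B: G(11) = 2.
Combined Grundy value = 0 ⊕ 2 = 2.
A winning move leaves total XOR = 0, i.e. changes one component's Grundy value g to g ⊕ X where X is the current total.
Stack A: need g' = 0⊕2 = 2. Options: 15−1→G=2, 15−2→G=1, 15−5→G=1. Hits: 1.
Stack B: need g' = 2⊕2 = 0. Options: 11−1→G=1, 11−2→G=0, 11−5→G=0. Hits: 2.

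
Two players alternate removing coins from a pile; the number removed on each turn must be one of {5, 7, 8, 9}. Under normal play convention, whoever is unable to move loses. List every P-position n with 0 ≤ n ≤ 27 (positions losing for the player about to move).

n :  0  1  2  3  4  5  6  7  8  9 10 11 12 13 14 15 16 17 18 19 20 21 22 23 24 25 26 27
G :  0  0  0  0  0  1  1  1  1  1  2  2  2  2  0  0  0  0  0  1  1  1  1  1  2  2  2  2
P-positions are exactly the n with G(n) = 0.

0, 1, 2, 3, 4, 14, 15, 16, 17, 18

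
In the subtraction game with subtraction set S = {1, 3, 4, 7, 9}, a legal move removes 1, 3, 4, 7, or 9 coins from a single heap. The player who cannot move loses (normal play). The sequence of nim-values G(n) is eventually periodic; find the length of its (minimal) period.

G(0) = 0
G(1) = mex{0} = 1
G(2) = mex{1} = 0
G(3) = mex{0,0} = 1
G(4) = mex{1,1,0} = 2
G(5) = mex{2,0,1} = 3
G(6) = mex{3,1,0} = 2
G(7) = mex{2,2,1,0} = 3
G(8) = mex{3,3,2,1} = 0
G(9) = mex{0,2,3,0,0} = 1
G(10) = mex{1,3,2,1,1} = 0
G(11) = mex{0,0,3,2,0} = 1
G(12) = mex{1,1,0,3,1} = 2
G(13) = mex{2,0,1,2,2} = 3
G(14) = mex{3,1,0,3,3} = 2
G(15) = mex{2,2,1,0,2} = 3
G(16) = mex{3,3,2,1,3} = 0
G(17) = mex{0,2,3,0,0} = 1
G(18) = mex{1,3,2,1,1} = 0
G(n+8) = G(n) holds for n = 0,…,8 (a full window of length max(S) = 9), so the sequence is purely periodic with period 8.

8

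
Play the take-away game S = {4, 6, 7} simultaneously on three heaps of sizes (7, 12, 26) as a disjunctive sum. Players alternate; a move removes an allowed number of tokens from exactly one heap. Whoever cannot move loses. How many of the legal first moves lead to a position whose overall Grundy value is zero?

0

All heaps use S = {4, 6, 7}:
n :  0  1  2  3  4  5  6  7  8  9 10 11 12 13 14 15 16 17 18 19 20 21 22 23 24 25 26
G :  0  0  0  0  1  1  1  1  2  2  2  0  0  0  0  1  1  1  1  2  2  2  0  0  0  0  1
Heap A: G(7) = 1.
Heap B: G(12) = 0.
Heap C: G(26) = 1.
Combined Grundy value = 1 ⊕ 0 ⊕ 1 = 0.
A winning move leaves total XOR = 0, i.e. changes one component's Grundy value g to g ⊕ X where X is the current total.
Heap A: target g' = 1⊕0 = 1, but every legal move changes the Grundy value (mex property), so 0 moves.
Heap B: target g' = 0⊕0 = 0, but every legal move changes the Grundy value (mex property), so 0 moves.
Heap C: target g' = 1⊕0 = 1, but every legal move changes the Grundy value (mex property), so 0 moves.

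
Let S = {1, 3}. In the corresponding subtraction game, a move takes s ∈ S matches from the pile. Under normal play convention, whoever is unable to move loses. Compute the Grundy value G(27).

G(0) = 0
G(1) = mex{0} = 1
G(2) = mex{1} = 0
G(3) = mex{0,0} = 1
G(4) = mex{1,1} = 0
G(5) = mex{0,0} = 1
G(6) = mex{1,1} = 0
G(7) = mex{0,0} = 1
G(8) = mex{1,1} = 0
G(9) = mex{0,0} = 1
G(10) = mex{1,1} = 0
G(11) = mex{0,0} = 1
G(12) = mex{1,1} = 0
G(13) = mex{0,0} = 1
G(14) = mex{1,1} = 0
G(15) = mex{0,0} = 1
G(16) = mex{1,1} = 0
G(17) = mex{0,0} = 1
G(18) = mex{1,1} = 0
G(19) = mex{0,0} = 1
G(20) = mex{1,1} = 0
G(21) = mex{0,0} = 1
G(22) = mex{1,1} = 0
G(23) = mex{0,0} = 1
G(24) = mex{1,1} = 0
G(25) = mex{0,0} = 1
G(26) = mex{1,1} = 0
G(27) = mex{0,0} = 1

1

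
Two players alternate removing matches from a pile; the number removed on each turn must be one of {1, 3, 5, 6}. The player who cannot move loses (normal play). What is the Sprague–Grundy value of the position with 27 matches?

1

n :  0  1  2  3  4  5  6  7  8  9 10 11 12 13 14 15 16 17 18 19 20 21 22 23 24 25 26 27
G :  0  1  0  1  0  1  2  3  2  3  2  0  1  0  1  0  1  2  3  2  3  2  0  1  0  1  0  1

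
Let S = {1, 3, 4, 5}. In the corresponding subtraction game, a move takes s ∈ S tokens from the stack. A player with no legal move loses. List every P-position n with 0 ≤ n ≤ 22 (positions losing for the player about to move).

0, 2, 8, 10, 16, 18

G(0) = 0
G(1) = mex{0} = 1
G(2) = mex{1} = 0
G(3) = mex{0,0} = 1
G(4) = mex{1,1,0} = 2
G(5) = mex{2,0,1,0} = 3
G(6) = mex{3,1,0,1} = 2
G(7) = mex{2,2,1,0} = 3
G(8) = mex{3,3,2,1} = 0
G(9) = mex{0,2,3,2} = 1
G(10) = mex{1,3,2,3} = 0
G(11) = mex{0,0,3,2} = 1
G(12) = mex{1,1,0,3} = 2
G(13) = mex{2,0,1,0} = 3
G(14) = mex{3,1,0,1} = 2
G(15) = mex{2,2,1,0} = 3
G(16) = mex{3,3,2,1} = 0
G(17) = mex{0,2,3,2} = 1
G(18) = mex{1,3,2,3} = 0
G(19) = mex{0,0,3,2} = 1
G(20) = mex{1,1,0,3} = 2
G(21) = mex{2,0,1,0} = 3
G(22) = mex{3,1,0,1} = 2
P-positions are exactly the n with G(n) = 0.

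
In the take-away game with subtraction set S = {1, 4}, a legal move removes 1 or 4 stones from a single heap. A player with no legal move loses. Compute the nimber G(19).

2

n :  0  1  2  3  4  5  6  7  8  9 10 11 12 13 14 15 16 17 18 19
G :  0  1  0  1  2  0  1  0  1  2  0  1  0  1  2  0  1  0  1  2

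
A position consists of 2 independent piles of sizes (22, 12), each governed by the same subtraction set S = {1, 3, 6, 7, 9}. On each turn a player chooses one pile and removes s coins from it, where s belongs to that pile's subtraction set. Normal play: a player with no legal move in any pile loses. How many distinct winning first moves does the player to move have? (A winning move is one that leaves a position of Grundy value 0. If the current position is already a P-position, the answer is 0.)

2

All piles use S = {1, 3, 6, 7, 9}:
n :  0  1  2  3  4  5  6  7  8  9 10 11 12 13 14 15 16 17 18 19 20 21 22
G :  0  1  0  1  0  1  2  3  2  3  2  3  0  1  0  1  0  1  2  3  2  3  2
Pile A: G(22) = 2.
Pile B: G(12) = 0.
Combined Grundy value = 2 ⊕ 0 = 2.
A winning move leaves total XOR = 0, i.e. changes one component's Grundy value g to g ⊕ X where X is the current total.
Pile A: need g' = 2⊕2 = 0. Options: 22−1→G=3, 22−3→G=3, 22−6→G=0, 22−7→G=1, 22−9→G=1. Hits: 1.
Pile B: need g' = 0⊕2 = 2. Options: 12−1→G=3, 12−3→G=3, 12−6→G=2, 12−7→G=1, 12−9→G=1. Hits: 1.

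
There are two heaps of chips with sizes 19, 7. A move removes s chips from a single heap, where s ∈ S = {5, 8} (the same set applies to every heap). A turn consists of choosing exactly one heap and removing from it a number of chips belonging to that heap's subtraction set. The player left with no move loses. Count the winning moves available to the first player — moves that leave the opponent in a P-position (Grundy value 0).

0

All heaps use S = {5, 8}:
n :  0  1  2  3  4  5  6  7  8  9 10 11 12 13 14 15 16 17 18 19
G :  0  0  0  0  0  1  1  1  1  1  2  2  2  0  0  0  0  0  1  1
Heap A: G(19) = 1.
Heap B: G(7) = 1.
Combined Grundy value = 1 ⊕ 1 = 0.
A winning move leaves total XOR = 0, i.e. changes one component's Grundy value g to g ⊕ X where X is the current total.
Heap A: target g' = 1⊕0 = 1, but every legal move changes the Grundy value (mex property), so 0 moves.
Heap B: target g' = 1⊕0 = 1, but every legal move changes the Grundy value (mex property), so 0 moves.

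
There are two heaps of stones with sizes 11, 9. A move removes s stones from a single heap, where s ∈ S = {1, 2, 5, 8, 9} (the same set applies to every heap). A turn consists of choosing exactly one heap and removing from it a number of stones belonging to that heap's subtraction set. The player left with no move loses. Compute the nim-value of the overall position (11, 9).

All heaps use S = {1, 2, 5, 8, 9}:
G(0) = 0
G(1) = mex{0} = 1
G(2) = mex{1,0} = 2
G(3) = mex{2,1} = 0
G(4) = mex{0,2} = 1
G(5) = mex{1,0,0} = 2
G(6) = mex{2,1,1} = 0
G(7) = mex{0,2,2} = 1
G(8) = mex{1,0,0,0} = 2
G(9) = mex{2,1,1,1,0} = 3
G(10) = mex{3,2,2,2,1} = 0
G(11) = mex{0,3,0,0,2} = 1
Heap A: G(11) = 1.
Heap B: G(9) = 3.
Combined Grundy value = 1 ⊕ 3 = 2.

2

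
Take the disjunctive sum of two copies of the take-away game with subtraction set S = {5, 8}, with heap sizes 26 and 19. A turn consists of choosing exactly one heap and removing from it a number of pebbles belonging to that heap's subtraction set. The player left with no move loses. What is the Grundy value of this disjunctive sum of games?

All heaps use S = {5, 8}:
G(0) = 0
G(1) = mex{} = 0
G(2) = mex{} = 0
G(3) = mex{} = 0
G(4) = mex{} = 0
G(5) = mex{0} = 1
G(6) = mex{0} = 1
G(7) = mex{0} = 1
G(8) = mex{0,0} = 1
G(9) = mex{0,0} = 1
G(10) = mex{1,0} = 2
G(11) = mex{1,0} = 2
G(12) = mex{1,0} = 2
G(13) = mex{1,1} = 0
G(14) = mex{1,1} = 0
G(15) = mex{2,1} = 0
G(16) = mex{2,1} = 0
G(17) = mex{2,1} = 0
G(18) = mex{0,2} = 1
G(19) = mex{0,2} = 1
G(20) = mex{0,2} = 1
G(21) = mex{0,0} = 1
G(22) = mex{0,0} = 1
G(23) = mex{1,0} = 2
G(24) = mex{1,0} = 2
G(25) = mex{1,0} = 2
G(26) = mex{1,1} = 0
Heap A: G(26) = 0.
Heap B: G(19) = 1.
Combined Grundy value = 0 ⊕ 1 = 1.

1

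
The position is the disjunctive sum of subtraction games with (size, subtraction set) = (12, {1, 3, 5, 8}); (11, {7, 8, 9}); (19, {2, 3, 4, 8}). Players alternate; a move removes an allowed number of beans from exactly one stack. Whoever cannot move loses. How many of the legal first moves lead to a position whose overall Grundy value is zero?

Stack A, S = {1, 3, 5, 8}:
G(0) = 0
G(1) = mex{0} = 1
G(2) = mex{1} = 0
G(3) = mex{0,0} = 1
G(4) = mex{1,1} = 0
G(5) = mex{0,0,0} = 1
G(6) = mex{1,1,1} = 0
G(7) = mex{0,0,0} = 1
G(8) = mex{1,1,1,0} = 2
G(9) = mex{2,0,0,1} = 3
G(10) = mex{3,1,1,0} = 2
G(11) = mex{2,2,0,1} = 3
G(12) = mex{3,3,1,0} = 2
G_A(12) = 2.
Stack B, S = {7, 8, 9}:
G(0) = 0
G(1) = mex{} = 0
G(2) = mex{} = 0
G(3) = mex{} = 0
G(4) = mex{} = 0
G(5) = mex{} = 0
G(6) = mex{} = 0
G(7) = mex{0} = 1
G(8) = mex{0,0} = 1
G(9) = mex{0,0,0} = 1
G(10) = mex{0,0,0} = 1
G(11) = mex{0,0,0} = 1
G_B(11) = 1.
Stack C, S = {2, 3, 4, 8}:
n :  0  1  2  3  4  5  6  7  8  9 10 11 12 13 14 15 16 17 18 19
G :  0  0  1  1  2  2  0  0  1  1  2  2  0  0  1  1  2  2  0  0
G_C(19) = 0.
Combined Grundy value = 2 ⊕ 1 ⊕ 0 = 3.
A winning move leaves total XOR = 0, i.e. changes one component's Grundy value g to g ⊕ X where X is the current total.
Stack A: need g' = 2⊕3 = 1. Options: 12−1→G=3, 12−3→G=3, 12−5→G=1, 12−8→G=0. Hits: 1.
Stack B: need g' = 1⊕3 = 2. Options: 11−7→G=0, 11−8→G=0, 11−9→G=0. Hits: 0.
Stack C: need g' = 0⊕3 = 3. Options: 19−2→G=2, 19−3→G=2, 19−4→G=1, 19−8→G=2. Hits: 0.

1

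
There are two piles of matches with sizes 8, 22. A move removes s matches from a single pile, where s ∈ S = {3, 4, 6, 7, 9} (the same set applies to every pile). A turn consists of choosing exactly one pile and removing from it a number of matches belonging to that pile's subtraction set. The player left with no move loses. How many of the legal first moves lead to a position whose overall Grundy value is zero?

All piles use S = {3, 4, 6, 7, 9}:
n :  0  1  2  3  4  5  6  7  8  9 10 11 12 13 14 15 16 17 18 19 20 21 22
G :  0  0  0  1  1  1  2  2  2  3  3  3  0  0  0  1  1  1  2  2  2  3  3
Pile A: G(8) = 2.
Pile B: G(22) = 3.
Combined Grundy value = 2 ⊕ 3 = 1.
A winning move leaves total XOR = 0, i.e. changes one component's Grundy value g to g ⊕ X where X is the current total.
Pile A: need g' = 2⊕1 = 3. Options: 8−3→G=1, 8−4→G=1, 8−6→G=0, 8−7→G=0. Hits: 0.
Pile B: need g' = 3⊕1 = 2. Options: 22−3→G=2, 22−4→G=2, 22−6→G=1, 22−7→G=1, 22−9→G=0. Hits: 2.

2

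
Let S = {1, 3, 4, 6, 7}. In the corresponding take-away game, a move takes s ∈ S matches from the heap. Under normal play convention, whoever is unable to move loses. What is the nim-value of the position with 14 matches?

n :  0  1  2  3  4  5  6  7  8  9 10 11 12 13 14
G :  0  1  0  1  2  3  2  3  4  5  0  1  0  1  2

2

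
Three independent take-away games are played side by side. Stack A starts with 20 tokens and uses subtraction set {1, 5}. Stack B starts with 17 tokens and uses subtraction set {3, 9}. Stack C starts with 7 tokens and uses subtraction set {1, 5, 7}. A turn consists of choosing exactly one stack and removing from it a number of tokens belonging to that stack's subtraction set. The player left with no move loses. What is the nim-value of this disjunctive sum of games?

Stack A, S = {1, 5}:
G(0) = 0
G(1) = mex{0} = 1
G(2) = mex{1} = 0
G(3) = mex{0} = 1
G(4) = mex{1} = 0
G(5) = mex{0,0} = 1
G(6) = mex{1,1} = 0
G(7) = mex{0,0} = 1
G(8) = mex{1,1} = 0
G(9) = mex{0,0} = 1
G(10) = mex{1,1} = 0
G(11) = mex{0,0} = 1
G(12) = mex{1,1} = 0
G(13) = mex{0,0} = 1
G(14) = mex{1,1} = 0
G(15) = mex{0,0} = 1
G(16) = mex{1,1} = 0
G(17) = mex{0,0} = 1
G(18) = mex{1,1} = 0
G(19) = mex{0,0} = 1
G(20) = mex{1,1} = 0
G_A(20) = 0.
Stack B, S = {3, 9}:
G(0) = 0
G(1) = mex{} = 0
G(2) = mex{} = 0
G(3) = mex{0} = 1
G(4) = mex{0} = 1
G(5) = mex{0} = 1
G(6) = mex{1} = 0
G(7) = mex{1} = 0
G(8) = mex{1} = 0
G(9) = mex{0,0} = 1
G(10) = mex{0,0} = 1
G(11) = mex{0,0} = 1
G(12) = mex{1,1} = 0
G(13) = mex{1,1} = 0
G(14) = mex{1,1} = 0
G(15) = mex{0,0} = 1
G(16) = mex{0,0} = 1
G(17) = mex{0,0} = 1
G_B(17) = 1.
Stack C, S = {1, 5, 7}:
G(0) = 0
G(1) = mex{0} = 1
G(2) = mex{1} = 0
G(3) = mex{0} = 1
G(4) = mex{1} = 0
G(5) = mex{0,0} = 1
G(6) = mex{1,1} = 0
G(7) = mex{0,0,0} = 1
G_C(7) = 1.
Combined Grundy value = 0 ⊕ 1 ⊕ 1 = 0.

0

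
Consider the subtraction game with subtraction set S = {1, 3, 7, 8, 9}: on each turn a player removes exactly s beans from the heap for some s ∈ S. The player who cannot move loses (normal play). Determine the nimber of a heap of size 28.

2

n :  0  1  2  3  4  5  6  7  8  9 10 11 12 13 14 15 16 17 18 19 20 21 22 23 24 25 26 27 28
G :  0  1  0  1  0  1  0  1  2  3  2  3  2  3  2  3  0  1  0  1  0  1  0  1  2  3  2  3  2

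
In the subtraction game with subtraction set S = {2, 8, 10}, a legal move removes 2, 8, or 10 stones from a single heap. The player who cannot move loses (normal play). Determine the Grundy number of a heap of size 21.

0

n :  0  1  2  3  4  5  6  7  8  9 10 11 12 13 14 15 16 17 18 19 20 21
G :  0  0  1  1  0  0  1  1  2  2  3  3  2  2  3  3  0  0  1  1  0  0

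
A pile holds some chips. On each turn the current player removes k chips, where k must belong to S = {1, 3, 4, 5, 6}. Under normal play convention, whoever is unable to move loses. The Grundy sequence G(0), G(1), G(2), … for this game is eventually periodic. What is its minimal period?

9

G(0) = 0
G(1) = mex{0} = 1
G(2) = mex{1} = 0
G(3) = mex{0,0} = 1
G(4) = mex{1,1,0} = 2
G(5) = mex{2,0,1,0} = 3
G(6) = mex{3,1,0,1,0} = 2
G(7) = mex{2,2,1,0,1} = 3
G(8) = mex{3,3,2,1,0} = 4
G(9) = mex{4,2,3,2,1} = 0
G(10) = mex{0,3,2,3,2} = 1
G(11) = mex{1,4,3,2,3} = 0
G(12) = mex{0,0,4,3,2} = 1
G(13) = mex{1,1,0,4,3} = 2
G(14) = mex{2,0,1,0,4} = 3
G(15) = mex{3,1,0,1,0} = 2
G(16) = mex{2,2,1,0,1} = 3
G(17) = mex{3,3,2,1,0} = 4
G(18) = mex{4,2,3,2,1} = 0
G(19) = mex{0,3,2,3,2} = 1
G(n+9) = G(n) holds for n = 0,…,5 (a full window of length max(S) = 6), so the sequence is purely periodic with period 9.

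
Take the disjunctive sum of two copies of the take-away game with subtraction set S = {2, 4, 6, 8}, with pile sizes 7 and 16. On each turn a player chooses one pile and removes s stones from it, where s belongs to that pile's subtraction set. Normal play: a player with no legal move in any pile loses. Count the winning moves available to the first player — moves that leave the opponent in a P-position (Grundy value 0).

0

All piles use S = {2, 4, 6, 8}:
n :  0  1  2  3  4  5  6  7  8  9 10 11 12 13 14 15 16
G :  0  0  1  1  2  2  3  3  4  4  0  0  1  1  2  2  3
Pile A: G(7) = 3.
Pile B: G(16) = 3.
Combined Grundy value = 3 ⊕ 3 = 0.
A winning move leaves total XOR = 0, i.e. changes one component's Grundy value g to g ⊕ X where X is the current total.
Pile A: target g' = 3⊕0 = 3, but every legal move changes the Grundy value (mex property), so 0 moves.
Pile B: target g' = 3⊕0 = 3, but every legal move changes the Grundy value (mex property), so 0 moves.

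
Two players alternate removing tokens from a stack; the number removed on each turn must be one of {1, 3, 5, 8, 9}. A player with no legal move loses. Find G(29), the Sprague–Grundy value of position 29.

3

G(0) = 0
G(1) = mex{0} = 1
G(2) = mex{1} = 0
G(3) = mex{0,0} = 1
G(4) = mex{1,1} = 0
G(5) = mex{0,0,0} = 1
G(6) = mex{1,1,1} = 0
G(7) = mex{0,0,0} = 1
G(8) = mex{1,1,1,0} = 2
G(9) = mex{2,0,0,1,0} = 3
G(10) = mex{3,1,1,0,1} = 2
G(11) = mex{2,2,0,1,0} = 3
G(12) = mex{3,3,1,0,1} = 2
G(13) = mex{2,2,2,1,0} = 3
G(14) = mex{3,3,3,0,1} = 2
G(15) = mex{2,2,2,1,0} = 3
G(16) = mex{3,3,3,2,1} = 0
G(17) = mex{0,2,2,3,2} = 1
G(18) = mex{1,3,3,2,3} = 0
G(19) = mex{0,0,2,3,2} = 1
G(20) = mex{1,1,3,2,3} = 0
G(21) = mex{0,0,0,3,2} = 1
G(22) = mex{1,1,1,2,3} = 0
G(23) = mex{0,0,0,3,2} = 1
G(24) = mex{1,1,1,0,3} = 2
G(25) = mex{2,0,0,1,0} = 3
G(26) = mex{3,1,1,0,1} = 2
G(27) = mex{2,2,0,1,0} = 3
G(28) = mex{3,3,1,0,1} = 2
G(29) = mex{2,2,2,1,0} = 3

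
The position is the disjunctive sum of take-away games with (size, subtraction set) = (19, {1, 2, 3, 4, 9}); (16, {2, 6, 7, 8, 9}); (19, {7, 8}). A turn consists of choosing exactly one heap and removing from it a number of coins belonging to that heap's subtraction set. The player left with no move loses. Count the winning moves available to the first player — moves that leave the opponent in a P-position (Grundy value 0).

Heap A, S = {1, 2, 3, 4, 9}:
G(0) = 0
G(1) = mex{0} = 1
G(2) = mex{1,0} = 2
G(3) = mex{2,1,0} = 3
G(4) = mex{3,2,1,0} = 4
G(5) = mex{4,3,2,1} = 0
G(6) = mex{0,4,3,2} = 1
G(7) = mex{1,0,4,3} = 2
G(8) = mex{2,1,0,4} = 3
G(9) = mex{3,2,1,0,0} = 4
G(10) = mex{4,3,2,1,1} = 0
G(11) = mex{0,4,3,2,2} = 1
G(12) = mex{1,0,4,3,3} = 2
G(13) = mex{2,1,0,4,4} = 3
G(14) = mex{3,2,1,0,0} = 4
G(15) = mex{4,3,2,1,1} = 0
G(16) = mex{0,4,3,2,2} = 1
G(17) = mex{1,0,4,3,3} = 2
G(18) = mex{2,1,0,4,4} = 3
G(19) = mex{3,2,1,0,0} = 4
G_A(19) = 4.
Heap B, S = {2, 6, 7, 8, 9}:
G(0) = 0
G(1) = mex{} = 0
G(2) = mex{0} = 1
G(3) = mex{0} = 1
G(4) = mex{1} = 0
G(5) = mex{1} = 0
G(6) = mex{0,0} = 1
G(7) = mex{0,0,0} = 1
G(8) = mex{1,1,0,0} = 2
G(9) = mex{1,1,1,0,0} = 2
G(10) = mex{2,0,1,1,0} = 3
G(11) = mex{2,0,0,1,1} = 3
G(12) = mex{3,1,0,0,1} = 2
G(13) = mex{3,1,1,0,0} = 2
G(14) = mex{2,2,1,1,0} = 3
G(15) = mex{2,2,2,1,1} = 0
G(16) = mex{3,3,2,2,1} = 0
G_B(16) = 0.
Heap C, S = {7, 8}:
n :  0  1  2  3  4  5  6  7  8  9 10 11 12 13 14 15 16 17 18 19
G :  0  0  0  0  0  0  0  1  1  1  1  1  1  1  2  0  0  0  0  0
G_C(19) = 0.
Combined Grundy value = 4 ⊕ 0 ⊕ 0 = 4.
A winning move leaves total XOR = 0, i.e. changes one component's Grundy value g to g ⊕ X where X is the current total.
Heap A: need g' = 4⊕4 = 0. Options: 19−1→G=3, 19−2→G=2, 19−3→G=1, 19−4→G=0, 19−9→G=0. Hits: 2.
Heap B: need g' = 0⊕4 = 4. Options: 16−2→G=3, 16−6→G=3, 16−7→G=2, 16−8→G=2, 16−9→G=1. Hits: 0.
Heap C: need g' = 0⊕4 = 4. Options: 19−7→G=1, 19−8→G=1. Hits: 0.

2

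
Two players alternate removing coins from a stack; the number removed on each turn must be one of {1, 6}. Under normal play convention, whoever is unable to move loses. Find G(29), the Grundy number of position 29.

G(0) = 0
G(1) = mex{0} = 1
G(2) = mex{1} = 0
G(3) = mex{0} = 1
G(4) = mex{1} = 0
G(5) = mex{0} = 1
G(6) = mex{1,0} = 2
G(7) = mex{2,1} = 0
G(8) = mex{0,0} = 1
G(9) = mex{1,1} = 0
G(10) = mex{0,0} = 1
G(11) = mex{1,1} = 0
G(12) = mex{0,2} = 1
G(13) = mex{1,0} = 2
G(14) = mex{2,1} = 0
G(15) = mex{0,0} = 1
G(16) = mex{1,1} = 0
G(17) = mex{0,0} = 1
G(18) = mex{1,1} = 0
G(19) = mex{0,2} = 1
G(20) = mex{1,0} = 2
G(21) = mex{2,1} = 0
G(22) = mex{0,0} = 1
G(23) = mex{1,1} = 0
G(24) = mex{0,0} = 1
G(25) = mex{1,1} = 0
G(26) = mex{0,2} = 1
G(27) = mex{1,0} = 2
G(28) = mex{2,1} = 0
G(29) = mex{0,0} = 1

1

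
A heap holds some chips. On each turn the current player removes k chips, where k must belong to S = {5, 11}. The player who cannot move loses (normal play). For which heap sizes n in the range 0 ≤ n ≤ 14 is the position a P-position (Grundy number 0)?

0, 1, 2, 3, 4, 10

G(0) = 0
G(1) = mex{} = 0
G(2) = mex{} = 0
G(3) = mex{} = 0
G(4) = mex{} = 0
G(5) = mex{0} = 1
G(6) = mex{0} = 1
G(7) = mex{0} = 1
G(8) = mex{0} = 1
G(9) = mex{0} = 1
G(10) = mex{1} = 0
G(11) = mex{1,0} = 2
G(12) = mex{1,0} = 2
G(13) = mex{1,0} = 2
G(14) = mex{1,0} = 2
P-positions are exactly the n with G(n) = 0.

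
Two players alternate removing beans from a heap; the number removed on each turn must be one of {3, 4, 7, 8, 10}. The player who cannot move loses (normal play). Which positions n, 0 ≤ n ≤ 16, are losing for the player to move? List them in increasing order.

n :  0  1  2  3  4  5  6  7  8  9 10 11 12 13 14 15 16
G :  0  0  0  1  1  1  2  2  2  3  3  3  4  0  0  0  1
P-positions are exactly the n with G(n) = 0.

0, 1, 2, 13, 14, 15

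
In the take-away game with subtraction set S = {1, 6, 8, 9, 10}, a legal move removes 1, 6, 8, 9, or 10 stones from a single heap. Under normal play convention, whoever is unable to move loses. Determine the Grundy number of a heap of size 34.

G(0) = 0
G(1) = mex{0} = 1
G(2) = mex{1} = 0
G(3) = mex{0} = 1
G(4) = mex{1} = 0
G(5) = mex{0} = 1
G(6) = mex{1,0} = 2
G(7) = mex{2,1} = 0
G(8) = mex{0,0,0} = 1
G(9) = mex{1,1,1,0} = 2
G(10) = mex{2,0,0,1,0} = 3
G(11) = mex{3,1,1,0,1} = 2
G(12) = mex{2,2,0,1,0} = 3
G(13) = mex{3,0,1,0,1} = 2
G(14) = mex{2,1,2,1,0} = 3
G(15) = mex{3,2,0,2,1} = 4
G(16) = mex{4,3,1,0,2} = 5
G(17) = mex{5,2,2,1,0} = 3
G(18) = mex{3,3,3,2,1} = 0
G(19) = mex{0,2,2,3,2} = 1
G(20) = mex{1,3,3,2,3} = 0
G(21) = mex{0,4,2,3,2} = 1
G(22) = mex{1,5,3,2,3} = 0
G(23) = mex{0,3,4,3,2} = 1
G(24) = mex{1,0,5,4,3} = 2
G(25) = mex{2,1,3,5,4} = 0
G(26) = mex{0,0,0,3,5} = 1
G(27) = mex{1,1,1,0,3} = 2
G(28) = mex{2,0,0,1,0} = 3
G(29) = mex{3,1,1,0,1} = 2
G(30) = mex{2,2,0,1,0} = 3
G(31) = mex{3,0,1,0,1} = 2
G(32) = mex{2,1,2,1,0} = 3
G(33) = mex{3,2,0,2,1} = 4
G(34) = mex{4,3,1,0,2} = 5

5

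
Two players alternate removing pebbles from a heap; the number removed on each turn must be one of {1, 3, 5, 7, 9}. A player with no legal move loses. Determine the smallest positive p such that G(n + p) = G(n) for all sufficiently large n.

2

n :  0  1  2  3  4  5  6  7  8  9 10 11 12 13 14
G :  0  1  0  1  0  1  0  1  0  1  0  1  0  1  0
G(n+2) = G(n) holds for n = 0,…,8 (a full window of length max(S) = 9), so the sequence is purely periodic with period 2.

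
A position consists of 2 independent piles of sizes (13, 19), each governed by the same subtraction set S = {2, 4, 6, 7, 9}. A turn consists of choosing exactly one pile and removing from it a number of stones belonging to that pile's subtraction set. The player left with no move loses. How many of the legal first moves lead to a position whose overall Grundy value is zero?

2

All piles use S = {2, 4, 6, 7, 9}:
G(0) = 0
G(1) = mex{} = 0
G(2) = mex{0} = 1
G(3) = mex{0} = 1
G(4) = mex{1,0} = 2
G(5) = mex{1,0} = 2
G(6) = mex{2,1,0} = 3
G(7) = mex{2,1,0,0} = 3
G(8) = mex{3,2,1,0} = 4
G(9) = mex{3,2,1,1,0} = 4
G(10) = mex{4,3,2,1,0} = 5
G(11) = mex{4,3,2,2,1} = 0
G(12) = mex{5,4,3,2,1} = 0
G(13) = mex{0,4,3,3,2} = 1
G(14) = mex{0,5,4,3,2} = 1
G(15) = mex{1,0,4,4,3} = 2
G(16) = mex{1,0,5,4,3} = 2
G(17) = mex{2,1,0,5,4} = 3
G(18) = mex{2,1,0,0,4} = 3
G(19) = mex{3,2,1,0,5} = 4
Pile A: G(13) = 1.
Pile B: G(19) = 4.
Combined Grundy value = 1 ⊕ 4 = 5.
A winning move leaves total XOR = 0, i.e. changes one component's Grundy value g to g ⊕ X where X is the current total.
Pile A: need g' = 1⊕5 = 4. Options: 13−2→G=0, 13−4→G=4, 13−6→G=3, 13−7→G=3, 13−9→G=2. Hits: 1.
Pile B: need g' = 4⊕5 = 1. Options: 19−2→G=3, 19−4→G=2, 19−6→G=1, 19−7→G=0, 19−9→G=5. Hits: 1.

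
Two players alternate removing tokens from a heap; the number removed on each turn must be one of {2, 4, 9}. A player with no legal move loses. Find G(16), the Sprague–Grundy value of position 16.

2

G(0) = 0
G(1) = mex{} = 0
G(2) = mex{0} = 1
G(3) = mex{0} = 1
G(4) = mex{1,0} = 2
G(5) = mex{1,0} = 2
G(6) = mex{2,1} = 0
G(7) = mex{2,1} = 0
G(8) = mex{0,2} = 1
G(9) = mex{0,2,0} = 1
G(10) = mex{1,0,0} = 2
G(11) = mex{1,0,1} = 2
G(12) = mex{2,1,1} = 0
G(13) = mex{2,1,2} = 0
G(14) = mex{0,2,2} = 1
G(15) = mex{0,2,0} = 1
G(16) = mex{1,0,0} = 2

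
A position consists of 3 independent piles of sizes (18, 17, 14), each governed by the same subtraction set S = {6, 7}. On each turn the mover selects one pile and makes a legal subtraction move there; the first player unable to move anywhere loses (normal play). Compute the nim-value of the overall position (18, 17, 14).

0

All piles use S = {6, 7}:
G(0) = 0
G(1) = mex{} = 0
G(2) = mex{} = 0
G(3) = mex{} = 0
G(4) = mex{} = 0
G(5) = mex{} = 0
G(6) = mex{0} = 1
G(7) = mex{0,0} = 1
G(8) = mex{0,0} = 1
G(9) = mex{0,0} = 1
G(10) = mex{0,0} = 1
G(11) = mex{0,0} = 1
G(12) = mex{1,0} = 2
G(13) = mex{1,1} = 0
G(14) = mex{1,1} = 0
G(15) = mex{1,1} = 0
G(16) = mex{1,1} = 0
G(17) = mex{1,1} = 0
G(18) = mex{2,1} = 0
Pile A: G(18) = 0.
Pile B: G(17) = 0.
Pile C: G(14) = 0.
Combined Grundy value = 0 ⊕ 0 ⊕ 0 = 0.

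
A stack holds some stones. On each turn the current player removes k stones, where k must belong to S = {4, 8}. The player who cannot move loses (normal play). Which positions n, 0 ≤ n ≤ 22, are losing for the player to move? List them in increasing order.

G(0) = 0
G(1) = mex{} = 0
G(2) = mex{} = 0
G(3) = mex{} = 0
G(4) = mex{0} = 1
G(5) = mex{0} = 1
G(6) = mex{0} = 1
G(7) = mex{0} = 1
G(8) = mex{1,0} = 2
G(9) = mex{1,0} = 2
G(10) = mex{1,0} = 2
G(11) = mex{1,0} = 2
G(12) = mex{2,1} = 0
G(13) = mex{2,1} = 0
G(14) = mex{2,1} = 0
G(15) = mex{2,1} = 0
G(16) = mex{0,2} = 1
G(17) = mex{0,2} = 1
G(18) = mex{0,2} = 1
G(19) = mex{0,2} = 1
G(20) = mex{1,0} = 2
G(21) = mex{1,0} = 2
G(22) = mex{1,0} = 2
P-positions are exactly the n with G(n) = 0.

0, 1, 2, 3, 12, 13, 14, 15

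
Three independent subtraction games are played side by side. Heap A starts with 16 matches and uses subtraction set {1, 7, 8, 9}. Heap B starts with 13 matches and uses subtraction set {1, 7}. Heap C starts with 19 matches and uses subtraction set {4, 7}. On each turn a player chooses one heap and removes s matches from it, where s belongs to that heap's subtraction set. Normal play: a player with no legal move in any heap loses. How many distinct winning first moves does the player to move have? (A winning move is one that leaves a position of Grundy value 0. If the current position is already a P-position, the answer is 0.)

3

Heap A, S = {1, 7, 8, 9}:
n :  0  1  2  3  4  5  6  7  8  9 10 11 12 13 14 15 16
G :  0  1  0  1  0  1  0  1  2  3  2  3  2  3  2  3  0
G_A(16) = 0.
Heap B, S = {1, 7}:
G(0) = 0
G(1) = mex{0} = 1
G(2) = mex{1} = 0
G(3) = mex{0} = 1
G(4) = mex{1} = 0
G(5) = mex{0} = 1
G(6) = mex{1} = 0
G(7) = mex{0,0} = 1
G(8) = mex{1,1} = 0
G(9) = mex{0,0} = 1
G(10) = mex{1,1} = 0
G(11) = mex{0,0} = 1
G(12) = mex{1,1} = 0
G(13) = mex{0,0} = 1
G_B(13) = 1.
Heap C, S = {4, 7}:
G(0) = 0
G(1) = mex{} = 0
G(2) = mex{} = 0
G(3) = mex{} = 0
G(4) = mex{0} = 1
G(5) = mex{0} = 1
G(6) = mex{0} = 1
G(7) = mex{0,0} = 1
G(8) = mex{1,0} = 2
G(9) = mex{1,0} = 2
G(10) = mex{1,0} = 2
G(11) = mex{1,1} = 0
G(12) = mex{2,1} = 0
G(13) = mex{2,1} = 0
G(14) = mex{2,1} = 0
G(15) = mex{0,2} = 1
G(16) = mex{0,2} = 1
G(17) = mex{0,2} = 1
G(18) = mex{0,0} = 1
G(19) = mex{1,0} = 2
G_C(19) = 2.
Combined Grundy value = 0 ⊕ 1 ⊕ 2 = 3.
A winning move leaves total XOR = 0, i.e. changes one component's Grundy value g to g ⊕ X where X is the current total.
Heap A: need g' = 0⊕3 = 3. Options: 16−1→G=3, 16−7→G=3, 16−8→G=2, 16−9→G=1. Hits: 2.
Heap B: need g' = 1⊕3 = 2. Options: 13−1→G=0, 13−7→G=0. Hits: 0.
Heap C: need g' = 2⊕3 = 1. Options: 19−4→G=1, 19−7→G=0. Hits: 1.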